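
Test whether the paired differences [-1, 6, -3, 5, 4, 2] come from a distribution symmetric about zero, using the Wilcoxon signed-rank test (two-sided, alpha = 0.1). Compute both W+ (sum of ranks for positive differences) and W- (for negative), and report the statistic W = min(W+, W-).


Step 1: Drop any zero differences (none here) and take |d_i|.
|d| = [1, 6, 3, 5, 4, 2]
Step 2: Midrank |d_i| (ties get averaged ranks).
ranks: |1|->1, |6|->6, |3|->3, |5|->5, |4|->4, |2|->2
Step 3: Attach original signs; sum ranks with positive sign and with negative sign.
W+ = 6 + 5 + 4 + 2 = 17
W- = 1 + 3 = 4
(Check: W+ + W- = 21 should equal n(n+1)/2 = 21.)
Step 4: Test statistic W = min(W+, W-) = 4.
Step 5: No ties, so the exact null distribution over the 2^6 = 64 sign assignments gives the two-sided p-value = 0.218750.
Step 6: alpha = 0.1. fail to reject H0.

W+ = 17, W- = 4, W = min = 4, p = 0.218750, fail to reject H0.


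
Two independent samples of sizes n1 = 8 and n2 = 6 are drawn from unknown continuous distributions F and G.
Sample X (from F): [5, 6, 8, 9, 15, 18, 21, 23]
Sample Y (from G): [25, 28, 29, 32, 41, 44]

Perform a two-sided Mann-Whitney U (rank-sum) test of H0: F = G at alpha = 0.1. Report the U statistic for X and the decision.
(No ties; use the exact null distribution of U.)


Step 1: Combine and sort all 14 observations; assign midranks.
sorted (value, group): (5,X), (6,X), (8,X), (9,X), (15,X), (18,X), (21,X), (23,X), (25,Y), (28,Y), (29,Y), (32,Y), (41,Y), (44,Y)
ranks: 5->1, 6->2, 8->3, 9->4, 15->5, 18->6, 21->7, 23->8, 25->9, 28->10, 29->11, 32->12, 41->13, 44->14
Step 2: Rank sum for X: R1 = 1 + 2 + 3 + 4 + 5 + 6 + 7 + 8 = 36.
Step 3: U_X = R1 - n1(n1+1)/2 = 36 - 8*9/2 = 36 - 36 = 0.
       U_Y = n1*n2 - U_X = 48 - 0 = 48.
Step 4: No ties, so the exact null distribution of U (based on enumerating the C(14,8) = 3003 equally likely rank assignments) gives the two-sided p-value.
Step 5: p-value = 0.000666; compare to alpha = 0.1. reject H0.

U_X = 0, p = 0.000666, reject H0 at alpha = 0.1.


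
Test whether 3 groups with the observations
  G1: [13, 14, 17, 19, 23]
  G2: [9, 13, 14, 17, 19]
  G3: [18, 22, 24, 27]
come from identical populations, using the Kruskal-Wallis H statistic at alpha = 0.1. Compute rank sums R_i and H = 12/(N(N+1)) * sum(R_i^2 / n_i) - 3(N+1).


Step 1: Combine all N = 14 observations and assign midranks.
sorted (value, group, rank): (9,G2,1), (13,G1,2.5), (13,G2,2.5), (14,G1,4.5), (14,G2,4.5), (17,G1,6.5), (17,G2,6.5), (18,G3,8), (19,G1,9.5), (19,G2,9.5), (22,G3,11), (23,G1,12), (24,G3,13), (27,G3,14)
Step 2: Sum ranks within each group.
R_1 = 35 (n_1 = 5)
R_2 = 24 (n_2 = 5)
R_3 = 46 (n_3 = 4)
Step 3: H = 12/(N(N+1)) * sum(R_i^2/n_i) - 3(N+1)
     = 12/(14*15) * (35^2/5 + 24^2/5 + 46^2/4) - 3*15
     = 0.057143 * 889.2 - 45
     = 5.811429.
Step 4: Ties present; correction factor C = 1 - 24/(14^3 - 14) = 0.991209. Corrected H = 5.811429 / 0.991209 = 5.862971.
Step 5: Under H0, H ~ chi^2(2); p-value = 0.053318.
Step 6: alpha = 0.1. reject H0.

H = 5.8630, df = 2, p = 0.053318, reject H0.


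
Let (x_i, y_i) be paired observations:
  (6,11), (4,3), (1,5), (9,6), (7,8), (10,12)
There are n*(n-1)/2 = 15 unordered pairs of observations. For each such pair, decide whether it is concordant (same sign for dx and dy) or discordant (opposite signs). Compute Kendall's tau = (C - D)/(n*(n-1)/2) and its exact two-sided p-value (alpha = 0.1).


Step 1: Enumerate the 15 unordered pairs (i,j) with i<j and classify each by sign(x_j-x_i) * sign(y_j-y_i).
  (1,2):dx=-2,dy=-8->C; (1,3):dx=-5,dy=-6->C; (1,4):dx=+3,dy=-5->D; (1,5):dx=+1,dy=-3->D
  (1,6):dx=+4,dy=+1->C; (2,3):dx=-3,dy=+2->D; (2,4):dx=+5,dy=+3->C; (2,5):dx=+3,dy=+5->C
  (2,6):dx=+6,dy=+9->C; (3,4):dx=+8,dy=+1->C; (3,5):dx=+6,dy=+3->C; (3,6):dx=+9,dy=+7->C
  (4,5):dx=-2,dy=+2->D; (4,6):dx=+1,dy=+6->C; (5,6):dx=+3,dy=+4->C
Step 2: C = 11, D = 4, total pairs = 15.
Step 3: tau = (C - D)/(n(n-1)/2) = (11 - 4)/15 = 0.466667.
Step 4: Exact two-sided p-value (enumerate n! = 720 permutations of y under H0): p = 0.272222.
Step 5: alpha = 0.1. fail to reject H0.

tau_b = 0.4667 (C=11, D=4), p = 0.272222, fail to reject H0.


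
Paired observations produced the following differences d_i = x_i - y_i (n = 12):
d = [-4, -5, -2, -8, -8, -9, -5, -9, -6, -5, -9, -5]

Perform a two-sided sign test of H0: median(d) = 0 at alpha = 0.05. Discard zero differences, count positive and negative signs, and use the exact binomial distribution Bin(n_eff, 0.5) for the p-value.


Step 1: Discard zero differences. Original n = 12; n_eff = number of nonzero differences = 12.
Nonzero differences (with sign): -4, -5, -2, -8, -8, -9, -5, -9, -6, -5, -9, -5
Step 2: Count signs: positive = 0, negative = 12.
Step 3: Under H0: P(positive) = 0.5, so the number of positives S ~ Bin(12, 0.5).
Step 4: Two-sided exact p-value = sum of Bin(12,0.5) probabilities at or below the observed probability = 0.000488.
Step 5: alpha = 0.05. reject H0.

n_eff = 12, pos = 0, neg = 12, p = 0.000488, reject H0.


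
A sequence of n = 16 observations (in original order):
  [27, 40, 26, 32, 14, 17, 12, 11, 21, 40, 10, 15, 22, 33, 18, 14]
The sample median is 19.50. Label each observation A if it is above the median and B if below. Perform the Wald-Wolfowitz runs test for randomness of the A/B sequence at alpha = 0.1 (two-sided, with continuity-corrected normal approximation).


Step 1: Compute median = 19.50; label A = above, B = below.
Labels in order: AAAABBBBAABBAABB  (n_A = 8, n_B = 8)
Step 2: Count runs R = 6.
Step 3: Under H0 (random ordering), E[R] = 2*n_A*n_B/(n_A+n_B) + 1 = 2*8*8/16 + 1 = 9.0000.
        Var[R] = 2*n_A*n_B*(2*n_A*n_B - n_A - n_B) / ((n_A+n_B)^2 * (n_A+n_B-1)) = 14336/3840 = 3.7333.
        SD[R] = 1.9322.
Step 4: Continuity-corrected z = (R + 0.5 - E[R]) / SD[R] = (6 + 0.5 - 9.0000) / 1.9322 = -1.2939.
Step 5: Two-sided p-value via normal approximation = 2*(1 - Phi(|z|)) = 0.195709.
Step 6: alpha = 0.1. fail to reject H0.

R = 6, z = -1.2939, p = 0.195709, fail to reject H0.


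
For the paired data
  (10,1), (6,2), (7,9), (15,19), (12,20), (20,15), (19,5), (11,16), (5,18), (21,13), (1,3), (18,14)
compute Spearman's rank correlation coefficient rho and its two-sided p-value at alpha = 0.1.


Step 1: Rank x and y separately (midranks; no ties here).
rank(x): 10->5, 6->3, 7->4, 15->8, 12->7, 20->11, 19->10, 11->6, 5->2, 21->12, 1->1, 18->9
rank(y): 1->1, 2->2, 9->5, 19->11, 20->12, 15->8, 5->4, 16->9, 18->10, 13->6, 3->3, 14->7
Step 2: d_i = R_x(i) - R_y(i); compute d_i^2.
  (5-1)^2=16, (3-2)^2=1, (4-5)^2=1, (8-11)^2=9, (7-12)^2=25, (11-8)^2=9, (10-4)^2=36, (6-9)^2=9, (2-10)^2=64, (12-6)^2=36, (1-3)^2=4, (9-7)^2=4
sum(d^2) = 214.
Step 3: rho = 1 - 6*214 / (12*(12^2 - 1)) = 1 - 1284/1716 = 0.251748.
Step 4: Under H0, t = rho * sqrt((n-2)/(1-rho^2)) = 0.8226 ~ t(10).
Step 5: Two-sided p-value from the t-distribution with 10 df = 0.429919.
Step 6: alpha = 0.1. fail to reject H0.

rho = 0.2517, p = 0.429919, fail to reject H0 at alpha = 0.1.


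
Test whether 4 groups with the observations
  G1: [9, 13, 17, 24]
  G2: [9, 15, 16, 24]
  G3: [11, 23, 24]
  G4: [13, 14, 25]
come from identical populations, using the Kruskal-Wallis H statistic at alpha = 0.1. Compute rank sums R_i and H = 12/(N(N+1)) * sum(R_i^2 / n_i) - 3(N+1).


Step 1: Combine all N = 14 observations and assign midranks.
sorted (value, group, rank): (9,G1,1.5), (9,G2,1.5), (11,G3,3), (13,G1,4.5), (13,G4,4.5), (14,G4,6), (15,G2,7), (16,G2,8), (17,G1,9), (23,G3,10), (24,G1,12), (24,G2,12), (24,G3,12), (25,G4,14)
Step 2: Sum ranks within each group.
R_1 = 27 (n_1 = 4)
R_2 = 28.5 (n_2 = 4)
R_3 = 25 (n_3 = 3)
R_4 = 24.5 (n_4 = 3)
Step 3: H = 12/(N(N+1)) * sum(R_i^2/n_i) - 3(N+1)
     = 12/(14*15) * (27^2/4 + 28.5^2/4 + 25^2/3 + 24.5^2/3) - 3*15
     = 0.057143 * 793.729 - 45
     = 0.355952.
Step 4: Ties present; correction factor C = 1 - 36/(14^3 - 14) = 0.986813. Corrected H = 0.355952 / 0.986813 = 0.360709.
Step 5: Under H0, H ~ chi^2(3); p-value = 0.948234.
Step 6: alpha = 0.1. fail to reject H0.

H = 0.3607, df = 3, p = 0.948234, fail to reject H0.


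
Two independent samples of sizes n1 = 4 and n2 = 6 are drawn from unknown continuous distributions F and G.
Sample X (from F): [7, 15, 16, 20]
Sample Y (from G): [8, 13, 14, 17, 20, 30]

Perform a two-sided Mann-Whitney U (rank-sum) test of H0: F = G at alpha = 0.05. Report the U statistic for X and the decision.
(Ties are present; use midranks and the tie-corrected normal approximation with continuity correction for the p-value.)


Step 1: Combine and sort all 10 observations; assign midranks.
sorted (value, group): (7,X), (8,Y), (13,Y), (14,Y), (15,X), (16,X), (17,Y), (20,X), (20,Y), (30,Y)
ranks: 7->1, 8->2, 13->3, 14->4, 15->5, 16->6, 17->7, 20->8.5, 20->8.5, 30->10
Step 2: Rank sum for X: R1 = 1 + 5 + 6 + 8.5 = 20.5.
Step 3: U_X = R1 - n1(n1+1)/2 = 20.5 - 4*5/2 = 20.5 - 10 = 10.5.
       U_Y = n1*n2 - U_X = 24 - 10.5 = 13.5.
Step 4: Ties are present, so use the tie-corrected normal approximation (with continuity correction) for the p-value.
Step 5: p-value = 0.830664; compare to alpha = 0.05. fail to reject H0.

U_X = 10.5, p = 0.830664, fail to reject H0 at alpha = 0.05.


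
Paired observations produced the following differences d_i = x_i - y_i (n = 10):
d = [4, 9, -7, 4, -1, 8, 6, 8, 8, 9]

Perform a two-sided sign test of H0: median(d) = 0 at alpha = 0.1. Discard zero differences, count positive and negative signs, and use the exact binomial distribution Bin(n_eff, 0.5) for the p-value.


Step 1: Discard zero differences. Original n = 10; n_eff = number of nonzero differences = 10.
Nonzero differences (with sign): +4, +9, -7, +4, -1, +8, +6, +8, +8, +9
Step 2: Count signs: positive = 8, negative = 2.
Step 3: Under H0: P(positive) = 0.5, so the number of positives S ~ Bin(10, 0.5).
Step 4: Two-sided exact p-value = sum of Bin(10,0.5) probabilities at or below the observed probability = 0.109375.
Step 5: alpha = 0.1. fail to reject H0.

n_eff = 10, pos = 8, neg = 2, p = 0.109375, fail to reject H0.


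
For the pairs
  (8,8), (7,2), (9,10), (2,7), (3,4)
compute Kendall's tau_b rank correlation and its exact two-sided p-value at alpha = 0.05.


Step 1: Enumerate the 10 unordered pairs (i,j) with i<j and classify each by sign(x_j-x_i) * sign(y_j-y_i).
  (1,2):dx=-1,dy=-6->C; (1,3):dx=+1,dy=+2->C; (1,4):dx=-6,dy=-1->C; (1,5):dx=-5,dy=-4->C
  (2,3):dx=+2,dy=+8->C; (2,4):dx=-5,dy=+5->D; (2,5):dx=-4,dy=+2->D; (3,4):dx=-7,dy=-3->C
  (3,5):dx=-6,dy=-6->C; (4,5):dx=+1,dy=-3->D
Step 2: C = 7, D = 3, total pairs = 10.
Step 3: tau = (C - D)/(n(n-1)/2) = (7 - 3)/10 = 0.400000.
Step 4: Exact two-sided p-value (enumerate n! = 120 permutations of y under H0): p = 0.483333.
Step 5: alpha = 0.05. fail to reject H0.

tau_b = 0.4000 (C=7, D=3), p = 0.483333, fail to reject H0.


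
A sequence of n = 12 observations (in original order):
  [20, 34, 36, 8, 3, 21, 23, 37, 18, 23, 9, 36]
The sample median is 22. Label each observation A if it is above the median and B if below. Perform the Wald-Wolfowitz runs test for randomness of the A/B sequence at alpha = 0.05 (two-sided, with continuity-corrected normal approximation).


Step 1: Compute median = 22; label A = above, B = below.
Labels in order: BAABBBAABABA  (n_A = 6, n_B = 6)
Step 2: Count runs R = 8.
Step 3: Under H0 (random ordering), E[R] = 2*n_A*n_B/(n_A+n_B) + 1 = 2*6*6/12 + 1 = 7.0000.
        Var[R] = 2*n_A*n_B*(2*n_A*n_B - n_A - n_B) / ((n_A+n_B)^2 * (n_A+n_B-1)) = 4320/1584 = 2.7273.
        SD[R] = 1.6514.
Step 4: Continuity-corrected z = (R - 0.5 - E[R]) / SD[R] = (8 - 0.5 - 7.0000) / 1.6514 = 0.3028.
Step 5: Two-sided p-value via normal approximation = 2*(1 - Phi(|z|)) = 0.762069.
Step 6: alpha = 0.05. fail to reject H0.

R = 8, z = 0.3028, p = 0.762069, fail to reject H0.


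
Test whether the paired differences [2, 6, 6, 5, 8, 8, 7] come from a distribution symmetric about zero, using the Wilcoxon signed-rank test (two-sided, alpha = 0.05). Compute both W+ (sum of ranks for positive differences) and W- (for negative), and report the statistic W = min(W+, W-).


Step 1: Drop any zero differences (none here) and take |d_i|.
|d| = [2, 6, 6, 5, 8, 8, 7]
Step 2: Midrank |d_i| (ties get averaged ranks).
ranks: |2|->1, |6|->3.5, |6|->3.5, |5|->2, |8|->6.5, |8|->6.5, |7|->5
Step 3: Attach original signs; sum ranks with positive sign and with negative sign.
W+ = 1 + 3.5 + 3.5 + 2 + 6.5 + 6.5 + 5 = 28
W- = 0 = 0
(Check: W+ + W- = 28 should equal n(n+1)/2 = 28.)
Step 4: Test statistic W = min(W+, W-) = 0.
Step 5: Ties in |d|, so use the tie-corrected normal approximation.
        E[W] = n(n+1)/4 = 7*8/4 = 14.
        Tie groups: |d|=6 (t=2), |d|=8 (t=2); sum(t^3 - t) = 12.
        Var[W] = n(n+1)(2n+1)/24 - sum(t^3-t)/48 = 840/24 - 12/48 = 34.75.
        z = (W - E[W]) / sqrt(Var[W]) = (0 - 14) / 5.8949 = -2.3749.
        Two-sided p = 2*Phi(z) = 0.017552.
Step 6: alpha = 0.05. reject H0.

W+ = 28, W- = 0, W = min = 0, p = 0.017552, reject H0.


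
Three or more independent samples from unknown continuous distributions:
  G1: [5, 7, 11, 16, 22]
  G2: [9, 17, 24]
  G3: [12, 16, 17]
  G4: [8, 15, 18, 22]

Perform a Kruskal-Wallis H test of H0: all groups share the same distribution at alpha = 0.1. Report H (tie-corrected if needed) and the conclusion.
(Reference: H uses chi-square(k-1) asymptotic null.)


Step 1: Combine all N = 15 observations and assign midranks.
sorted (value, group, rank): (5,G1,1), (7,G1,2), (8,G4,3), (9,G2,4), (11,G1,5), (12,G3,6), (15,G4,7), (16,G1,8.5), (16,G3,8.5), (17,G2,10.5), (17,G3,10.5), (18,G4,12), (22,G1,13.5), (22,G4,13.5), (24,G2,15)
Step 2: Sum ranks within each group.
R_1 = 30 (n_1 = 5)
R_2 = 29.5 (n_2 = 3)
R_3 = 25 (n_3 = 3)
R_4 = 35.5 (n_4 = 4)
Step 3: H = 12/(N(N+1)) * sum(R_i^2/n_i) - 3(N+1)
     = 12/(15*16) * (30^2/5 + 29.5^2/3 + 25^2/3 + 35.5^2/4) - 3*16
     = 0.050000 * 993.479 - 48
     = 1.673958.
Step 4: Ties present; correction factor C = 1 - 18/(15^3 - 15) = 0.994643. Corrected H = 1.673958 / 0.994643 = 1.682974.
Step 5: Under H0, H ~ chi^2(3); p-value = 0.640726.
Step 6: alpha = 0.1. fail to reject H0.

H = 1.6830, df = 3, p = 0.640726, fail to reject H0.


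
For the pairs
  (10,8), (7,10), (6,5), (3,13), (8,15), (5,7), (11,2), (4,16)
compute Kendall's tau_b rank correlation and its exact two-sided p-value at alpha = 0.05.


Step 1: Enumerate the 28 unordered pairs (i,j) with i<j and classify each by sign(x_j-x_i) * sign(y_j-y_i).
  (1,2):dx=-3,dy=+2->D; (1,3):dx=-4,dy=-3->C; (1,4):dx=-7,dy=+5->D; (1,5):dx=-2,dy=+7->D
  (1,6):dx=-5,dy=-1->C; (1,7):dx=+1,dy=-6->D; (1,8):dx=-6,dy=+8->D; (2,3):dx=-1,dy=-5->C
  (2,4):dx=-4,dy=+3->D; (2,5):dx=+1,dy=+5->C; (2,6):dx=-2,dy=-3->C; (2,7):dx=+4,dy=-8->D
  (2,8):dx=-3,dy=+6->D; (3,4):dx=-3,dy=+8->D; (3,5):dx=+2,dy=+10->C; (3,6):dx=-1,dy=+2->D
  (3,7):dx=+5,dy=-3->D; (3,8):dx=-2,dy=+11->D; (4,5):dx=+5,dy=+2->C; (4,6):dx=+2,dy=-6->D
  (4,7):dx=+8,dy=-11->D; (4,8):dx=+1,dy=+3->C; (5,6):dx=-3,dy=-8->C; (5,7):dx=+3,dy=-13->D
  (5,8):dx=-4,dy=+1->D; (6,7):dx=+6,dy=-5->D; (6,8):dx=-1,dy=+9->D; (7,8):dx=-7,dy=+14->D
Step 2: C = 9, D = 19, total pairs = 28.
Step 3: tau = (C - D)/(n(n-1)/2) = (9 - 19)/28 = -0.357143.
Step 4: Exact two-sided p-value (enumerate n! = 40320 permutations of y under H0): p = 0.275099.
Step 5: alpha = 0.05. fail to reject H0.

tau_b = -0.3571 (C=9, D=19), p = 0.275099, fail to reject H0.


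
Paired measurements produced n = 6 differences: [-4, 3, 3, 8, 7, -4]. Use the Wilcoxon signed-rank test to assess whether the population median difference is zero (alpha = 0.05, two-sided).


Step 1: Drop any zero differences (none here) and take |d_i|.
|d| = [4, 3, 3, 8, 7, 4]
Step 2: Midrank |d_i| (ties get averaged ranks).
ranks: |4|->3.5, |3|->1.5, |3|->1.5, |8|->6, |7|->5, |4|->3.5
Step 3: Attach original signs; sum ranks with positive sign and with negative sign.
W+ = 1.5 + 1.5 + 6 + 5 = 14
W- = 3.5 + 3.5 = 7
(Check: W+ + W- = 21 should equal n(n+1)/2 = 21.)
Step 4: Test statistic W = min(W+, W-) = 7.
Step 5: Ties in |d|, so use the tie-corrected normal approximation.
        E[W] = n(n+1)/4 = 6*7/4 = 10.5.
        Tie groups: |d|=3 (t=2), |d|=4 (t=2); sum(t^3 - t) = 12.
        Var[W] = n(n+1)(2n+1)/24 - sum(t^3-t)/48 = 546/24 - 12/48 = 22.5.
        z = (W - E[W]) / sqrt(Var[W]) = (7 - 10.5) / 4.7434 = -0.7379.
        Two-sided p = 2*Phi(z) = 0.460597.
Step 6: alpha = 0.05. fail to reject H0.

W+ = 14, W- = 7, W = min = 7, p = 0.460597, fail to reject H0.


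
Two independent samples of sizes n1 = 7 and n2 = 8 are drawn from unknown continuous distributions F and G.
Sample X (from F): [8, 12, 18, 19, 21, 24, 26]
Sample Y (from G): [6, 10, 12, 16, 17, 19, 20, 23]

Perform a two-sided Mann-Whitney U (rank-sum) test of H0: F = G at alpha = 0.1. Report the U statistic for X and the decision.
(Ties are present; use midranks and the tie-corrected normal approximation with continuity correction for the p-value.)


Step 1: Combine and sort all 15 observations; assign midranks.
sorted (value, group): (6,Y), (8,X), (10,Y), (12,X), (12,Y), (16,Y), (17,Y), (18,X), (19,X), (19,Y), (20,Y), (21,X), (23,Y), (24,X), (26,X)
ranks: 6->1, 8->2, 10->3, 12->4.5, 12->4.5, 16->6, 17->7, 18->8, 19->9.5, 19->9.5, 20->11, 21->12, 23->13, 24->14, 26->15
Step 2: Rank sum for X: R1 = 2 + 4.5 + 8 + 9.5 + 12 + 14 + 15 = 65.
Step 3: U_X = R1 - n1(n1+1)/2 = 65 - 7*8/2 = 65 - 28 = 37.
       U_Y = n1*n2 - U_X = 56 - 37 = 19.
Step 4: Ties are present, so use the tie-corrected normal approximation (with continuity correction) for the p-value.
Step 5: p-value = 0.324405; compare to alpha = 0.1. fail to reject H0.

U_X = 37, p = 0.324405, fail to reject H0 at alpha = 0.1.


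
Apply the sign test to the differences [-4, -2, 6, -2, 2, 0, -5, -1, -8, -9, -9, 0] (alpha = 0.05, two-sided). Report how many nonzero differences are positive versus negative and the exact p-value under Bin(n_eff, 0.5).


Step 1: Discard zero differences. Original n = 12; n_eff = number of nonzero differences = 10.
Nonzero differences (with sign): -4, -2, +6, -2, +2, -5, -1, -8, -9, -9
Step 2: Count signs: positive = 2, negative = 8.
Step 3: Under H0: P(positive) = 0.5, so the number of positives S ~ Bin(10, 0.5).
Step 4: Two-sided exact p-value = sum of Bin(10,0.5) probabilities at or below the observed probability = 0.109375.
Step 5: alpha = 0.05. fail to reject H0.

n_eff = 10, pos = 2, neg = 8, p = 0.109375, fail to reject H0.


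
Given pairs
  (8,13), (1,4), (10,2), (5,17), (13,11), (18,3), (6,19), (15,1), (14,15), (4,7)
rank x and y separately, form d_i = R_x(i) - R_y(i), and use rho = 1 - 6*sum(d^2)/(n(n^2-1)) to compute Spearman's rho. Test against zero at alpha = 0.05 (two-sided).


Step 1: Rank x and y separately (midranks; no ties here).
rank(x): 8->5, 1->1, 10->6, 5->3, 13->7, 18->10, 6->4, 15->9, 14->8, 4->2
rank(y): 13->7, 4->4, 2->2, 17->9, 11->6, 3->3, 19->10, 1->1, 15->8, 7->5
Step 2: d_i = R_x(i) - R_y(i); compute d_i^2.
  (5-7)^2=4, (1-4)^2=9, (6-2)^2=16, (3-9)^2=36, (7-6)^2=1, (10-3)^2=49, (4-10)^2=36, (9-1)^2=64, (8-8)^2=0, (2-5)^2=9
sum(d^2) = 224.
Step 3: rho = 1 - 6*224 / (10*(10^2 - 1)) = 1 - 1344/990 = -0.357576.
Step 4: Under H0, t = rho * sqrt((n-2)/(1-rho^2)) = -1.0830 ~ t(8).
Step 5: Two-sided p-value from the t-distribution with 8 df = 0.310376.
Step 6: alpha = 0.05. fail to reject H0.

rho = -0.3576, p = 0.310376, fail to reject H0 at alpha = 0.05.


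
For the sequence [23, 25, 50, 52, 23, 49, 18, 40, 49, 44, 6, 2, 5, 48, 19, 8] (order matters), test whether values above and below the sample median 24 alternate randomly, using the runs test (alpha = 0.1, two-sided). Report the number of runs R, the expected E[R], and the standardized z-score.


Step 1: Compute median = 24; label A = above, B = below.
Labels in order: BAAABABAAABBBABB  (n_A = 8, n_B = 8)
Step 2: Count runs R = 9.
Step 3: Under H0 (random ordering), E[R] = 2*n_A*n_B/(n_A+n_B) + 1 = 2*8*8/16 + 1 = 9.0000.
        Var[R] = 2*n_A*n_B*(2*n_A*n_B - n_A - n_B) / ((n_A+n_B)^2 * (n_A+n_B-1)) = 14336/3840 = 3.7333.
        SD[R] = 1.9322.
Step 4: R = E[R], so z = 0 with no continuity correction.
Step 5: Two-sided p-value via normal approximation = 2*(1 - Phi(|z|)) = 1.000000.
Step 6: alpha = 0.1. fail to reject H0.

R = 9, z = 0.0000, p = 1.000000, fail to reject H0.


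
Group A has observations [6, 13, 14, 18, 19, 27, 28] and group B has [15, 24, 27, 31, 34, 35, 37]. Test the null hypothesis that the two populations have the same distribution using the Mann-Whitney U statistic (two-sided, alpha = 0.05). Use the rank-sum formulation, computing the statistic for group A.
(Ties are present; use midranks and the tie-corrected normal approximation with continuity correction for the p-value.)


Step 1: Combine and sort all 14 observations; assign midranks.
sorted (value, group): (6,X), (13,X), (14,X), (15,Y), (18,X), (19,X), (24,Y), (27,X), (27,Y), (28,X), (31,Y), (34,Y), (35,Y), (37,Y)
ranks: 6->1, 13->2, 14->3, 15->4, 18->5, 19->6, 24->7, 27->8.5, 27->8.5, 28->10, 31->11, 34->12, 35->13, 37->14
Step 2: Rank sum for X: R1 = 1 + 2 + 3 + 5 + 6 + 8.5 + 10 = 35.5.
Step 3: U_X = R1 - n1(n1+1)/2 = 35.5 - 7*8/2 = 35.5 - 28 = 7.5.
       U_Y = n1*n2 - U_X = 49 - 7.5 = 41.5.
Step 4: Ties are present, so use the tie-corrected normal approximation (with continuity correction) for the p-value.
Step 5: p-value = 0.034806; compare to alpha = 0.05. reject H0.

U_X = 7.5, p = 0.034806, reject H0 at alpha = 0.05.


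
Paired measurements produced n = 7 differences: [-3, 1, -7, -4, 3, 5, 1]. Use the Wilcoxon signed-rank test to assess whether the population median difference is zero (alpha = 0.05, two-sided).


Step 1: Drop any zero differences (none here) and take |d_i|.
|d| = [3, 1, 7, 4, 3, 5, 1]
Step 2: Midrank |d_i| (ties get averaged ranks).
ranks: |3|->3.5, |1|->1.5, |7|->7, |4|->5, |3|->3.5, |5|->6, |1|->1.5
Step 3: Attach original signs; sum ranks with positive sign and with negative sign.
W+ = 1.5 + 3.5 + 6 + 1.5 = 12.5
W- = 3.5 + 7 + 5 = 15.5
(Check: W+ + W- = 28 should equal n(n+1)/2 = 28.)
Step 4: Test statistic W = min(W+, W-) = 12.5.
Step 5: Ties in |d|, so use the tie-corrected normal approximation.
        E[W] = n(n+1)/4 = 7*8/4 = 14.
        Tie groups: |d|=1 (t=2), |d|=3 (t=2); sum(t^3 - t) = 12.
        Var[W] = n(n+1)(2n+1)/24 - sum(t^3-t)/48 = 840/24 - 12/48 = 34.75.
        z = (W - E[W]) / sqrt(Var[W]) = (12.5 - 14) / 5.8949 = -0.2545.
        Two-sided p = 2*Phi(z) = 0.799143.
Step 6: alpha = 0.05. fail to reject H0.

W+ = 12.5, W- = 15.5, W = min = 12.5, p = 0.799143, fail to reject H0.


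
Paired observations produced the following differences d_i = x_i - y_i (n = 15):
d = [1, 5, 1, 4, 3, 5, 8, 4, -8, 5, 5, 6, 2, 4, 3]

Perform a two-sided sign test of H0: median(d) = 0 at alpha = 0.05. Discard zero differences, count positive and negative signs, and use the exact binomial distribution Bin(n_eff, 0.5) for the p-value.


Step 1: Discard zero differences. Original n = 15; n_eff = number of nonzero differences = 15.
Nonzero differences (with sign): +1, +5, +1, +4, +3, +5, +8, +4, -8, +5, +5, +6, +2, +4, +3
Step 2: Count signs: positive = 14, negative = 1.
Step 3: Under H0: P(positive) = 0.5, so the number of positives S ~ Bin(15, 0.5).
Step 4: Two-sided exact p-value = sum of Bin(15,0.5) probabilities at or below the observed probability = 0.000977.
Step 5: alpha = 0.05. reject H0.

n_eff = 15, pos = 14, neg = 1, p = 0.000977, reject H0.


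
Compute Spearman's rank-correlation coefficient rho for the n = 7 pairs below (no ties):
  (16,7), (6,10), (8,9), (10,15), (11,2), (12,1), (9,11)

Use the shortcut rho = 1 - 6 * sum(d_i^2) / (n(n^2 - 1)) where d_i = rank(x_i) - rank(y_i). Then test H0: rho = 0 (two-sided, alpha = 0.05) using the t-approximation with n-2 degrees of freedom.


Step 1: Rank x and y separately (midranks; no ties here).
rank(x): 16->7, 6->1, 8->2, 10->4, 11->5, 12->6, 9->3
rank(y): 7->3, 10->5, 9->4, 15->7, 2->2, 1->1, 11->6
Step 2: d_i = R_x(i) - R_y(i); compute d_i^2.
  (7-3)^2=16, (1-5)^2=16, (2-4)^2=4, (4-7)^2=9, (5-2)^2=9, (6-1)^2=25, (3-6)^2=9
sum(d^2) = 88.
Step 3: rho = 1 - 6*88 / (7*(7^2 - 1)) = 1 - 528/336 = -0.571429.
Step 4: Under H0, t = rho * sqrt((n-2)/(1-rho^2)) = -1.5570 ~ t(5).
Step 5: Two-sided p-value from the t-distribution with 5 df = 0.180202.
Step 6: alpha = 0.05. fail to reject H0.

rho = -0.5714, p = 0.180202, fail to reject H0 at alpha = 0.05.


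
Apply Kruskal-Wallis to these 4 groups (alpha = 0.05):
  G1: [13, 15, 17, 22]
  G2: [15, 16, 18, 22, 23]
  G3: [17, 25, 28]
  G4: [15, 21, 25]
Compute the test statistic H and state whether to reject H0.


Step 1: Combine all N = 15 observations and assign midranks.
sorted (value, group, rank): (13,G1,1), (15,G1,3), (15,G2,3), (15,G4,3), (16,G2,5), (17,G1,6.5), (17,G3,6.5), (18,G2,8), (21,G4,9), (22,G1,10.5), (22,G2,10.5), (23,G2,12), (25,G3,13.5), (25,G4,13.5), (28,G3,15)
Step 2: Sum ranks within each group.
R_1 = 21 (n_1 = 4)
R_2 = 38.5 (n_2 = 5)
R_3 = 35 (n_3 = 3)
R_4 = 25.5 (n_4 = 3)
Step 3: H = 12/(N(N+1)) * sum(R_i^2/n_i) - 3(N+1)
     = 12/(15*16) * (21^2/4 + 38.5^2/5 + 35^2/3 + 25.5^2/3) - 3*16
     = 0.050000 * 1031.78 - 48
     = 3.589167.
Step 4: Ties present; correction factor C = 1 - 42/(15^3 - 15) = 0.987500. Corrected H = 3.589167 / 0.987500 = 3.634599.
Step 5: Under H0, H ~ chi^2(3); p-value = 0.303720.
Step 6: alpha = 0.05. fail to reject H0.

H = 3.6346, df = 3, p = 0.303720, fail to reject H0.


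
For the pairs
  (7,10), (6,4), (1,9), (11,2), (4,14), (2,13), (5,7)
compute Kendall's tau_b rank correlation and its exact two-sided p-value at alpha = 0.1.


Step 1: Enumerate the 21 unordered pairs (i,j) with i<j and classify each by sign(x_j-x_i) * sign(y_j-y_i).
  (1,2):dx=-1,dy=-6->C; (1,3):dx=-6,dy=-1->C; (1,4):dx=+4,dy=-8->D; (1,5):dx=-3,dy=+4->D
  (1,6):dx=-5,dy=+3->D; (1,7):dx=-2,dy=-3->C; (2,3):dx=-5,dy=+5->D; (2,4):dx=+5,dy=-2->D
  (2,5):dx=-2,dy=+10->D; (2,6):dx=-4,dy=+9->D; (2,7):dx=-1,dy=+3->D; (3,4):dx=+10,dy=-7->D
  (3,5):dx=+3,dy=+5->C; (3,6):dx=+1,dy=+4->C; (3,7):dx=+4,dy=-2->D; (4,5):dx=-7,dy=+12->D
  (4,6):dx=-9,dy=+11->D; (4,7):dx=-6,dy=+5->D; (5,6):dx=-2,dy=-1->C; (5,7):dx=+1,dy=-7->D
  (6,7):dx=+3,dy=-6->D
Step 2: C = 6, D = 15, total pairs = 21.
Step 3: tau = (C - D)/(n(n-1)/2) = (6 - 15)/21 = -0.428571.
Step 4: Exact two-sided p-value (enumerate n! = 5040 permutations of y under H0): p = 0.238889.
Step 5: alpha = 0.1. fail to reject H0.

tau_b = -0.4286 (C=6, D=15), p = 0.238889, fail to reject H0.


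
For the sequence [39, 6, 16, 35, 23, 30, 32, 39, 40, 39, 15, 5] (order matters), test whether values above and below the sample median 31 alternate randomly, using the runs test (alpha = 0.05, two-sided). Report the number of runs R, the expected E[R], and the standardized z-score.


Step 1: Compute median = 31; label A = above, B = below.
Labels in order: ABBABBAAAABB  (n_A = 6, n_B = 6)
Step 2: Count runs R = 6.
Step 3: Under H0 (random ordering), E[R] = 2*n_A*n_B/(n_A+n_B) + 1 = 2*6*6/12 + 1 = 7.0000.
        Var[R] = 2*n_A*n_B*(2*n_A*n_B - n_A - n_B) / ((n_A+n_B)^2 * (n_A+n_B-1)) = 4320/1584 = 2.7273.
        SD[R] = 1.6514.
Step 4: Continuity-corrected z = (R + 0.5 - E[R]) / SD[R] = (6 + 0.5 - 7.0000) / 1.6514 = -0.3028.
Step 5: Two-sided p-value via normal approximation = 2*(1 - Phi(|z|)) = 0.762069.
Step 6: alpha = 0.05. fail to reject H0.

R = 6, z = -0.3028, p = 0.762069, fail to reject H0.


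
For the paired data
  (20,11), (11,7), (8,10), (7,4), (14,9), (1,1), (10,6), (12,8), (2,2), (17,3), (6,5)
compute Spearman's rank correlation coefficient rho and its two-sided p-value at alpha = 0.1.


Step 1: Rank x and y separately (midranks; no ties here).
rank(x): 20->11, 11->7, 8->5, 7->4, 14->9, 1->1, 10->6, 12->8, 2->2, 17->10, 6->3
rank(y): 11->11, 7->7, 10->10, 4->4, 9->9, 1->1, 6->6, 8->8, 2->2, 3->3, 5->5
Step 2: d_i = R_x(i) - R_y(i); compute d_i^2.
  (11-11)^2=0, (7-7)^2=0, (5-10)^2=25, (4-4)^2=0, (9-9)^2=0, (1-1)^2=0, (6-6)^2=0, (8-8)^2=0, (2-2)^2=0, (10-3)^2=49, (3-5)^2=4
sum(d^2) = 78.
Step 3: rho = 1 - 6*78 / (11*(11^2 - 1)) = 1 - 468/1320 = 0.645455.
Step 4: Under H0, t = rho * sqrt((n-2)/(1-rho^2)) = 2.5352 ~ t(9).
Step 5: Two-sided p-value from the t-distribution with 9 df = 0.031963.
Step 6: alpha = 0.1. reject H0.

rho = 0.6455, p = 0.031963, reject H0 at alpha = 0.1.


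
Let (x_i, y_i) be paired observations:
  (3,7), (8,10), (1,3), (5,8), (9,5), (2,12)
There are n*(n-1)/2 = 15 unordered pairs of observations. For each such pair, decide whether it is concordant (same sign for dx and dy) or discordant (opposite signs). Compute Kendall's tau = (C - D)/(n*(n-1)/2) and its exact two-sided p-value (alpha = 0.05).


Step 1: Enumerate the 15 unordered pairs (i,j) with i<j and classify each by sign(x_j-x_i) * sign(y_j-y_i).
  (1,2):dx=+5,dy=+3->C; (1,3):dx=-2,dy=-4->C; (1,4):dx=+2,dy=+1->C; (1,5):dx=+6,dy=-2->D
  (1,6):dx=-1,dy=+5->D; (2,3):dx=-7,dy=-7->C; (2,4):dx=-3,dy=-2->C; (2,5):dx=+1,dy=-5->D
  (2,6):dx=-6,dy=+2->D; (3,4):dx=+4,dy=+5->C; (3,5):dx=+8,dy=+2->C; (3,6):dx=+1,dy=+9->C
  (4,5):dx=+4,dy=-3->D; (4,6):dx=-3,dy=+4->D; (5,6):dx=-7,dy=+7->D
Step 2: C = 8, D = 7, total pairs = 15.
Step 3: tau = (C - D)/(n(n-1)/2) = (8 - 7)/15 = 0.066667.
Step 4: Exact two-sided p-value (enumerate n! = 720 permutations of y under H0): p = 1.000000.
Step 5: alpha = 0.05. fail to reject H0.

tau_b = 0.0667 (C=8, D=7), p = 1.000000, fail to reject H0.


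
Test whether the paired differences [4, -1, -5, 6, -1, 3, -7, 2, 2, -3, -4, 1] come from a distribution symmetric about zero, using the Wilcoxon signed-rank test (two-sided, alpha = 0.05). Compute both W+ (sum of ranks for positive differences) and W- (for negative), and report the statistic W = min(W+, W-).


Step 1: Drop any zero differences (none here) and take |d_i|.
|d| = [4, 1, 5, 6, 1, 3, 7, 2, 2, 3, 4, 1]
Step 2: Midrank |d_i| (ties get averaged ranks).
ranks: |4|->8.5, |1|->2, |5|->10, |6|->11, |1|->2, |3|->6.5, |7|->12, |2|->4.5, |2|->4.5, |3|->6.5, |4|->8.5, |1|->2
Step 3: Attach original signs; sum ranks with positive sign and with negative sign.
W+ = 8.5 + 11 + 6.5 + 4.5 + 4.5 + 2 = 37
W- = 2 + 10 + 2 + 12 + 6.5 + 8.5 = 41
(Check: W+ + W- = 78 should equal n(n+1)/2 = 78.)
Step 4: Test statistic W = min(W+, W-) = 37.
Step 5: Ties in |d|, so use the tie-corrected normal approximation.
        E[W] = n(n+1)/4 = 12*13/4 = 39.
        Tie groups: |d|=1 (t=3), |d|=2 (t=2), |d|=3 (t=2), |d|=4 (t=2); sum(t^3 - t) = 42.
        Var[W] = n(n+1)(2n+1)/24 - sum(t^3-t)/48 = 3900/24 - 42/48 = 161.625.
        z = (W - E[W]) / sqrt(Var[W]) = (37 - 39) / 12.7132 = -0.1573.
        Two-sided p = 2*Phi(z) = 0.874995.
Step 6: alpha = 0.05. fail to reject H0.

W+ = 37, W- = 41, W = min = 37, p = 0.874995, fail to reject H0.


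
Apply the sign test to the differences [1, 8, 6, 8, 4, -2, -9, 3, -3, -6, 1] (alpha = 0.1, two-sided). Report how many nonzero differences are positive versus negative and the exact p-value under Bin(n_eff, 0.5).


Step 1: Discard zero differences. Original n = 11; n_eff = number of nonzero differences = 11.
Nonzero differences (with sign): +1, +8, +6, +8, +4, -2, -9, +3, -3, -6, +1
Step 2: Count signs: positive = 7, negative = 4.
Step 3: Under H0: P(positive) = 0.5, so the number of positives S ~ Bin(11, 0.5).
Step 4: Two-sided exact p-value = sum of Bin(11,0.5) probabilities at or below the observed probability = 0.548828.
Step 5: alpha = 0.1. fail to reject H0.

n_eff = 11, pos = 7, neg = 4, p = 0.548828, fail to reject H0.


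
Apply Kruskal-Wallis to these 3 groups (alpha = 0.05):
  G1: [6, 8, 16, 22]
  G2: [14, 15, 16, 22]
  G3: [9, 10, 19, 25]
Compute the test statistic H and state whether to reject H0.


Step 1: Combine all N = 12 observations and assign midranks.
sorted (value, group, rank): (6,G1,1), (8,G1,2), (9,G3,3), (10,G3,4), (14,G2,5), (15,G2,6), (16,G1,7.5), (16,G2,7.5), (19,G3,9), (22,G1,10.5), (22,G2,10.5), (25,G3,12)
Step 2: Sum ranks within each group.
R_1 = 21 (n_1 = 4)
R_2 = 29 (n_2 = 4)
R_3 = 28 (n_3 = 4)
Step 3: H = 12/(N(N+1)) * sum(R_i^2/n_i) - 3(N+1)
     = 12/(12*13) * (21^2/4 + 29^2/4 + 28^2/4) - 3*13
     = 0.076923 * 516.5 - 39
     = 0.730769.
Step 4: Ties present; correction factor C = 1 - 12/(12^3 - 12) = 0.993007. Corrected H = 0.730769 / 0.993007 = 0.735915.
Step 5: Under H0, H ~ chi^2(2); p-value = 0.692146.
Step 6: alpha = 0.05. fail to reject H0.

H = 0.7359, df = 2, p = 0.692146, fail to reject H0.


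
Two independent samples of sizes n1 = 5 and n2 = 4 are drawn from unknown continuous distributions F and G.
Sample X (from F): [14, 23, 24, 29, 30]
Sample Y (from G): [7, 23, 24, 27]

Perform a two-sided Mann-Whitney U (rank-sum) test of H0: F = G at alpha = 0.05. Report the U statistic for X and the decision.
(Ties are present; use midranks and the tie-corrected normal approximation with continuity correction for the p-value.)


Step 1: Combine and sort all 9 observations; assign midranks.
sorted (value, group): (7,Y), (14,X), (23,X), (23,Y), (24,X), (24,Y), (27,Y), (29,X), (30,X)
ranks: 7->1, 14->2, 23->3.5, 23->3.5, 24->5.5, 24->5.5, 27->7, 29->8, 30->9
Step 2: Rank sum for X: R1 = 2 + 3.5 + 5.5 + 8 + 9 = 28.
Step 3: U_X = R1 - n1(n1+1)/2 = 28 - 5*6/2 = 28 - 15 = 13.
       U_Y = n1*n2 - U_X = 20 - 13 = 7.
Step 4: Ties are present, so use the tie-corrected normal approximation (with continuity correction) for the p-value.
Step 5: p-value = 0.536878; compare to alpha = 0.05. fail to reject H0.

U_X = 13, p = 0.536878, fail to reject H0 at alpha = 0.05.


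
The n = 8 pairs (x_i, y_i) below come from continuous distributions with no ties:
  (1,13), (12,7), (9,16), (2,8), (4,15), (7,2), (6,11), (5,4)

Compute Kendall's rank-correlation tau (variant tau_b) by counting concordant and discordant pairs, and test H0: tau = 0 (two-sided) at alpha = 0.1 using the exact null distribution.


Step 1: Enumerate the 28 unordered pairs (i,j) with i<j and classify each by sign(x_j-x_i) * sign(y_j-y_i).
  (1,2):dx=+11,dy=-6->D; (1,3):dx=+8,dy=+3->C; (1,4):dx=+1,dy=-5->D; (1,5):dx=+3,dy=+2->C
  (1,6):dx=+6,dy=-11->D; (1,7):dx=+5,dy=-2->D; (1,8):dx=+4,dy=-9->D; (2,3):dx=-3,dy=+9->D
  (2,4):dx=-10,dy=+1->D; (2,5):dx=-8,dy=+8->D; (2,6):dx=-5,dy=-5->C; (2,7):dx=-6,dy=+4->D
  (2,8):dx=-7,dy=-3->C; (3,4):dx=-7,dy=-8->C; (3,5):dx=-5,dy=-1->C; (3,6):dx=-2,dy=-14->C
  (3,7):dx=-3,dy=-5->C; (3,8):dx=-4,dy=-12->C; (4,5):dx=+2,dy=+7->C; (4,6):dx=+5,dy=-6->D
  (4,7):dx=+4,dy=+3->C; (4,8):dx=+3,dy=-4->D; (5,6):dx=+3,dy=-13->D; (5,7):dx=+2,dy=-4->D
  (5,8):dx=+1,dy=-11->D; (6,7):dx=-1,dy=+9->D; (6,8):dx=-2,dy=+2->D; (7,8):dx=-1,dy=-7->C
Step 2: C = 12, D = 16, total pairs = 28.
Step 3: tau = (C - D)/(n(n-1)/2) = (12 - 16)/28 = -0.142857.
Step 4: Exact two-sided p-value (enumerate n! = 40320 permutations of y under H0): p = 0.719544.
Step 5: alpha = 0.1. fail to reject H0.

tau_b = -0.1429 (C=12, D=16), p = 0.719544, fail to reject H0.


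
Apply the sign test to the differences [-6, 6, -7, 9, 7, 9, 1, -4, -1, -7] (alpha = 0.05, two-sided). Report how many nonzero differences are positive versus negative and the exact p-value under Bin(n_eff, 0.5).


Step 1: Discard zero differences. Original n = 10; n_eff = number of nonzero differences = 10.
Nonzero differences (with sign): -6, +6, -7, +9, +7, +9, +1, -4, -1, -7
Step 2: Count signs: positive = 5, negative = 5.
Step 3: Under H0: P(positive) = 0.5, so the number of positives S ~ Bin(10, 0.5).
Step 4: Two-sided exact p-value = sum of Bin(10,0.5) probabilities at or below the observed probability = 1.000000.
Step 5: alpha = 0.05. fail to reject H0.

n_eff = 10, pos = 5, neg = 5, p = 1.000000, fail to reject H0.


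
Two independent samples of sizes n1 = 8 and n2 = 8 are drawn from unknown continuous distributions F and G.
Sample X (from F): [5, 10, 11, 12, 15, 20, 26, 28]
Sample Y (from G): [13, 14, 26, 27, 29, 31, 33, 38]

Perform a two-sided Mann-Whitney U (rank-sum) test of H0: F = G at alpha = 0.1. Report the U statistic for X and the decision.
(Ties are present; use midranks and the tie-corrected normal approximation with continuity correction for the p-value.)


Step 1: Combine and sort all 16 observations; assign midranks.
sorted (value, group): (5,X), (10,X), (11,X), (12,X), (13,Y), (14,Y), (15,X), (20,X), (26,X), (26,Y), (27,Y), (28,X), (29,Y), (31,Y), (33,Y), (38,Y)
ranks: 5->1, 10->2, 11->3, 12->4, 13->5, 14->6, 15->7, 20->8, 26->9.5, 26->9.5, 27->11, 28->12, 29->13, 31->14, 33->15, 38->16
Step 2: Rank sum for X: R1 = 1 + 2 + 3 + 4 + 7 + 8 + 9.5 + 12 = 46.5.
Step 3: U_X = R1 - n1(n1+1)/2 = 46.5 - 8*9/2 = 46.5 - 36 = 10.5.
       U_Y = n1*n2 - U_X = 64 - 10.5 = 53.5.
Step 4: Ties are present, so use the tie-corrected normal approximation (with continuity correction) for the p-value.
Step 5: p-value = 0.027310; compare to alpha = 0.1. reject H0.

U_X = 10.5, p = 0.027310, reject H0 at alpha = 0.1.


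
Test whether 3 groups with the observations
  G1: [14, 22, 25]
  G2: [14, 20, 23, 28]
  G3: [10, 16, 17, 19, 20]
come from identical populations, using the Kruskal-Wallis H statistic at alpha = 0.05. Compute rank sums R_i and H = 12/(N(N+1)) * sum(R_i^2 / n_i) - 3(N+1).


Step 1: Combine all N = 12 observations and assign midranks.
sorted (value, group, rank): (10,G3,1), (14,G1,2.5), (14,G2,2.5), (16,G3,4), (17,G3,5), (19,G3,6), (20,G2,7.5), (20,G3,7.5), (22,G1,9), (23,G2,10), (25,G1,11), (28,G2,12)
Step 2: Sum ranks within each group.
R_1 = 22.5 (n_1 = 3)
R_2 = 32 (n_2 = 4)
R_3 = 23.5 (n_3 = 5)
Step 3: H = 12/(N(N+1)) * sum(R_i^2/n_i) - 3(N+1)
     = 12/(12*13) * (22.5^2/3 + 32^2/4 + 23.5^2/5) - 3*13
     = 0.076923 * 535.2 - 39
     = 2.169231.
Step 4: Ties present; correction factor C = 1 - 12/(12^3 - 12) = 0.993007. Corrected H = 2.169231 / 0.993007 = 2.184507.
Step 5: Under H0, H ~ chi^2(2); p-value = 0.335460.
Step 6: alpha = 0.05. fail to reject H0.

H = 2.1845, df = 2, p = 0.335460, fail to reject H0.


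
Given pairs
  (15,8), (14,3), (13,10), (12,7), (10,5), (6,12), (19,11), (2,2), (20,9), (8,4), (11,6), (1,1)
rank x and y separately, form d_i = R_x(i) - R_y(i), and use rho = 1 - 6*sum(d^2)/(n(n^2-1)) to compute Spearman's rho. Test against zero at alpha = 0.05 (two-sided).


Step 1: Rank x and y separately (midranks; no ties here).
rank(x): 15->10, 14->9, 13->8, 12->7, 10->5, 6->3, 19->11, 2->2, 20->12, 8->4, 11->6, 1->1
rank(y): 8->8, 3->3, 10->10, 7->7, 5->5, 12->12, 11->11, 2->2, 9->9, 4->4, 6->6, 1->1
Step 2: d_i = R_x(i) - R_y(i); compute d_i^2.
  (10-8)^2=4, (9-3)^2=36, (8-10)^2=4, (7-7)^2=0, (5-5)^2=0, (3-12)^2=81, (11-11)^2=0, (2-2)^2=0, (12-9)^2=9, (4-4)^2=0, (6-6)^2=0, (1-1)^2=0
sum(d^2) = 134.
Step 3: rho = 1 - 6*134 / (12*(12^2 - 1)) = 1 - 804/1716 = 0.531469.
Step 4: Under H0, t = rho * sqrt((n-2)/(1-rho^2)) = 1.9841 ~ t(10).
Step 5: Two-sided p-value from the t-distribution with 10 df = 0.075362.
Step 6: alpha = 0.05. fail to reject H0.

rho = 0.5315, p = 0.075362, fail to reject H0 at alpha = 0.05.


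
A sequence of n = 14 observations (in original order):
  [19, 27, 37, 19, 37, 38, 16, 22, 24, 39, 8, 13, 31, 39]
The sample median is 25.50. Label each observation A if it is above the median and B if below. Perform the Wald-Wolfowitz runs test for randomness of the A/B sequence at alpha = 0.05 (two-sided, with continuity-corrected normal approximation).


Step 1: Compute median = 25.50; label A = above, B = below.
Labels in order: BAABAABBBABBAA  (n_A = 7, n_B = 7)
Step 2: Count runs R = 8.
Step 3: Under H0 (random ordering), E[R] = 2*n_A*n_B/(n_A+n_B) + 1 = 2*7*7/14 + 1 = 8.0000.
        Var[R] = 2*n_A*n_B*(2*n_A*n_B - n_A - n_B) / ((n_A+n_B)^2 * (n_A+n_B-1)) = 8232/2548 = 3.2308.
        SD[R] = 1.7974.
Step 4: R = E[R], so z = 0 with no continuity correction.
Step 5: Two-sided p-value via normal approximation = 2*(1 - Phi(|z|)) = 1.000000.
Step 6: alpha = 0.05. fail to reject H0.

R = 8, z = 0.0000, p = 1.000000, fail to reject H0.


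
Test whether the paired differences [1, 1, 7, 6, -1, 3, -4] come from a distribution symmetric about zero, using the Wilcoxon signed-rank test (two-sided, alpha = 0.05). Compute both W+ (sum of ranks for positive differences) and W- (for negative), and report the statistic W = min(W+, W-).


Step 1: Drop any zero differences (none here) and take |d_i|.
|d| = [1, 1, 7, 6, 1, 3, 4]
Step 2: Midrank |d_i| (ties get averaged ranks).
ranks: |1|->2, |1|->2, |7|->7, |6|->6, |1|->2, |3|->4, |4|->5
Step 3: Attach original signs; sum ranks with positive sign and with negative sign.
W+ = 2 + 2 + 7 + 6 + 4 = 21
W- = 2 + 5 = 7
(Check: W+ + W- = 28 should equal n(n+1)/2 = 28.)
Step 4: Test statistic W = min(W+, W-) = 7.
Step 5: Ties in |d|, so use the tie-corrected normal approximation.
        E[W] = n(n+1)/4 = 7*8/4 = 14.
        Tie groups: |d|=1 (t=3); sum(t^3 - t) = 24.
        Var[W] = n(n+1)(2n+1)/24 - sum(t^3-t)/48 = 840/24 - 24/48 = 34.5.
        z = (W - E[W]) / sqrt(Var[W]) = (7 - 14) / 5.8737 = -1.1918.
        Two-sided p = 2*Phi(z) = 0.233356.
Step 6: alpha = 0.05. fail to reject H0.

W+ = 21, W- = 7, W = min = 7, p = 0.233356, fail to reject H0.
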